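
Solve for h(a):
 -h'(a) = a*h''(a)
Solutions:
 h(a) = C1 + C2*log(a)


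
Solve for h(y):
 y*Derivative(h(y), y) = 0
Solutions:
 h(y) = C1


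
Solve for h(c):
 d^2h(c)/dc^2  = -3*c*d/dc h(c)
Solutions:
 h(c) = C1 + C2*erf(sqrt(6)*c/2)


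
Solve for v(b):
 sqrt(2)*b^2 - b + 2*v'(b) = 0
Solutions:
 v(b) = C1 - sqrt(2)*b^3/6 + b^2/4


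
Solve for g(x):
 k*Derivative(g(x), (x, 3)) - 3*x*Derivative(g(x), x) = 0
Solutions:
 g(x) = C1 + Integral(C2*airyai(3^(1/3)*x*(1/k)^(1/3)) + C3*airybi(3^(1/3)*x*(1/k)^(1/3)), x)


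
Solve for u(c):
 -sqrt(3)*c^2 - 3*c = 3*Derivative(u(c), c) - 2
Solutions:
 u(c) = C1 - sqrt(3)*c^3/9 - c^2/2 + 2*c/3


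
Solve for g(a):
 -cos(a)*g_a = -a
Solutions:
 g(a) = C1 + Integral(a/cos(a), a)


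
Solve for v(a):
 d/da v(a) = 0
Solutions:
 v(a) = C1


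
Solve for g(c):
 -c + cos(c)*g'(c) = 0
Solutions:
 g(c) = C1 + Integral(c/cos(c), c)


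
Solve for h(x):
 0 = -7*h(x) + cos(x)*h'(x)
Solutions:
 h(x) = C1*sqrt(sin(x) + 1)*(sin(x)^3 + 3*sin(x)^2 + 3*sin(x) + 1)/(sqrt(sin(x) - 1)*(sin(x)^3 - 3*sin(x)^2 + 3*sin(x) - 1))


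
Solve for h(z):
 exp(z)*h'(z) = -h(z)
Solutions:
 h(z) = C1*exp(exp(-z))


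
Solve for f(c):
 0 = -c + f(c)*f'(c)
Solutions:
 f(c) = -sqrt(C1 + c^2)
 f(c) = sqrt(C1 + c^2)


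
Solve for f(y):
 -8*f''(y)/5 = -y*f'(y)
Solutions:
 f(y) = C1 + C2*erfi(sqrt(5)*y/4)


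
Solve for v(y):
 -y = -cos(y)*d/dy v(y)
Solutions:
 v(y) = C1 + Integral(y/cos(y), y)


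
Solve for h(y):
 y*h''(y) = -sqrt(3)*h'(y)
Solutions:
 h(y) = C1 + C2*y^(1 - sqrt(3))


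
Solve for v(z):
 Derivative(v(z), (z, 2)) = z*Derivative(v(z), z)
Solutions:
 v(z) = C1 + C2*erfi(sqrt(2)*z/2)


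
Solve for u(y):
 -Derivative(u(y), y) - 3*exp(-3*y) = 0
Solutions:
 u(y) = C1 + exp(-3*y)


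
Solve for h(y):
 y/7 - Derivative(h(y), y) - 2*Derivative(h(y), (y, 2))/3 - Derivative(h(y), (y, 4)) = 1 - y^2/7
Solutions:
 h(y) = C1 + C2*exp(2^(1/3)*y*(-4/(27 + sqrt(761))^(1/3) + 2^(1/3)*(27 + sqrt(761))^(1/3))/12)*sin(2^(1/3)*sqrt(3)*y*(4/(27 + sqrt(761))^(1/3) + 2^(1/3)*(27 + sqrt(761))^(1/3))/12) + C3*exp(2^(1/3)*y*(-4/(27 + sqrt(761))^(1/3) + 2^(1/3)*(27 + sqrt(761))^(1/3))/12)*cos(2^(1/3)*sqrt(3)*y*(4/(27 + sqrt(761))^(1/3) + 2^(1/3)*(27 + sqrt(761))^(1/3))/12) + C4*exp(-2^(1/3)*y*(-4/(27 + sqrt(761))^(1/3) + 2^(1/3)*(27 + sqrt(761))^(1/3))/6) + y^3/21 - y^2/42 - 61*y/63


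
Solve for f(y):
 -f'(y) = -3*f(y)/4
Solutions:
 f(y) = C1*exp(3*y/4)


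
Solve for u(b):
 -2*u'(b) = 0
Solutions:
 u(b) = C1


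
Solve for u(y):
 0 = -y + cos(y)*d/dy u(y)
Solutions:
 u(y) = C1 + Integral(y/cos(y), y)


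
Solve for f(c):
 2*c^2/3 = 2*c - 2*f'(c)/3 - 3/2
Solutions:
 f(c) = C1 - c^3/3 + 3*c^2/2 - 9*c/4


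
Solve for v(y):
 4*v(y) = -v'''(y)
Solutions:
 v(y) = C3*exp(-2^(2/3)*y) + (C1*sin(2^(2/3)*sqrt(3)*y/2) + C2*cos(2^(2/3)*sqrt(3)*y/2))*exp(2^(2/3)*y/2)


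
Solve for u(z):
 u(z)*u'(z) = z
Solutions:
 u(z) = -sqrt(C1 + z^2)
 u(z) = sqrt(C1 + z^2)


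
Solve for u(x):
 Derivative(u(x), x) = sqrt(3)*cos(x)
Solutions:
 u(x) = C1 + sqrt(3)*sin(x)


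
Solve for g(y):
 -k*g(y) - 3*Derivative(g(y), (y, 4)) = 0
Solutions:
 g(y) = C1*exp(-3^(3/4)*y*(-k)^(1/4)/3) + C2*exp(3^(3/4)*y*(-k)^(1/4)/3) + C3*exp(-3^(3/4)*I*y*(-k)^(1/4)/3) + C4*exp(3^(3/4)*I*y*(-k)^(1/4)/3)


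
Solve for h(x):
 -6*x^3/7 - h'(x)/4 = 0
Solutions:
 h(x) = C1 - 6*x^4/7


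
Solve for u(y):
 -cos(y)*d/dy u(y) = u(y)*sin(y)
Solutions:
 u(y) = C1*cos(y)


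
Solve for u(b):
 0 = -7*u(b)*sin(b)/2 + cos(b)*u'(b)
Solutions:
 u(b) = C1/cos(b)^(7/2)


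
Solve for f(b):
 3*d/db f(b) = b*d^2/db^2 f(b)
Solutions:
 f(b) = C1 + C2*b^4


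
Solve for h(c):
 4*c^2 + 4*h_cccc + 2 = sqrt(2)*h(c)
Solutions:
 h(c) = C1*exp(-2^(5/8)*c/2) + C2*exp(2^(5/8)*c/2) + C3*sin(2^(5/8)*c/2) + C4*cos(2^(5/8)*c/2) + 2*sqrt(2)*c^2 + sqrt(2)


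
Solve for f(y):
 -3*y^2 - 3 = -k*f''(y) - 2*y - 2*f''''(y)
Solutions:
 f(y) = C1 + C2*y + C3*exp(-sqrt(2)*y*sqrt(-k)/2) + C4*exp(sqrt(2)*y*sqrt(-k)/2) + y^4/(4*k) - y^3/(3*k) + y^2*(3/2 - 6/k)/k


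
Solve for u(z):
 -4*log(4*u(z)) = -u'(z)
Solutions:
 -Integral(1/(log(_y) + 2*log(2)), (_y, u(z)))/4 = C1 - z


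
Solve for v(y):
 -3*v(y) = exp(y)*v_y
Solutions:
 v(y) = C1*exp(3*exp(-y))


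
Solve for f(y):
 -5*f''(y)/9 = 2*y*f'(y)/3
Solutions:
 f(y) = C1 + C2*erf(sqrt(15)*y/5)


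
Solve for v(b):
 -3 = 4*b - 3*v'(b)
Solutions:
 v(b) = C1 + 2*b^2/3 + b


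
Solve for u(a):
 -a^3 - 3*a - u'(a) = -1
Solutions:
 u(a) = C1 - a^4/4 - 3*a^2/2 + a


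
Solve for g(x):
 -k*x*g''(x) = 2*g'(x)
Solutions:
 g(x) = C1 + x^(((re(k) - 2)*re(k) + im(k)^2)/(re(k)^2 + im(k)^2))*(C2*sin(2*log(x)*Abs(im(k))/(re(k)^2 + im(k)^2)) + C3*cos(2*log(x)*im(k)/(re(k)^2 + im(k)^2)))


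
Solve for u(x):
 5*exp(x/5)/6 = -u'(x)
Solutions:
 u(x) = C1 - 25*exp(x/5)/6


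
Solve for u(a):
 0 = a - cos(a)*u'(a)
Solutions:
 u(a) = C1 + Integral(a/cos(a), a)


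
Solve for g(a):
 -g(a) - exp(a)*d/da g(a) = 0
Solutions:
 g(a) = C1*exp(exp(-a))


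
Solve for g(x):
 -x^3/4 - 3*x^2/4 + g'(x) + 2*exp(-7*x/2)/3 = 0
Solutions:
 g(x) = C1 + x^4/16 + x^3/4 + 4*exp(-7*x/2)/21


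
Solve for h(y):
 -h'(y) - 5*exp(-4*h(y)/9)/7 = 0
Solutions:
 h(y) = 9*log(-I*(C1 - 20*y/63)^(1/4))
 h(y) = 9*log(I*(C1 - 20*y/63)^(1/4))
 h(y) = 9*log(-(C1 - 20*y/63)^(1/4))
 h(y) = 9*log(C1 - 20*y/63)/4


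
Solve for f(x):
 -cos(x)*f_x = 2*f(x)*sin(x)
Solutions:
 f(x) = C1*cos(x)^2


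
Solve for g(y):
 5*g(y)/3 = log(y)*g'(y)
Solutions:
 g(y) = C1*exp(5*li(y)/3)


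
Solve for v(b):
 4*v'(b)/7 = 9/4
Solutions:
 v(b) = C1 + 63*b/16


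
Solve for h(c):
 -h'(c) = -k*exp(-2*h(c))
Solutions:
 h(c) = log(-sqrt(C1 + 2*c*k))
 h(c) = log(C1 + 2*c*k)/2


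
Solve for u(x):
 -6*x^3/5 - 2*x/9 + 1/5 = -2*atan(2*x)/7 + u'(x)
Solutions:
 u(x) = C1 - 3*x^4/10 - x^2/9 + 2*x*atan(2*x)/7 + x/5 - log(4*x^2 + 1)/14


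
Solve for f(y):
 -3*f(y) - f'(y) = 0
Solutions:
 f(y) = C1*exp(-3*y)


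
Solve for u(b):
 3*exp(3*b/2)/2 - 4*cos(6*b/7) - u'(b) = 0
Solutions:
 u(b) = C1 + exp(3*b/2) - 14*sin(6*b/7)/3


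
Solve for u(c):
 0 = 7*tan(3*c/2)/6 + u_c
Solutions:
 u(c) = C1 + 7*log(cos(3*c/2))/9


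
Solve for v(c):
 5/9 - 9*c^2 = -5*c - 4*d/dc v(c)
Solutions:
 v(c) = C1 + 3*c^3/4 - 5*c^2/8 - 5*c/36


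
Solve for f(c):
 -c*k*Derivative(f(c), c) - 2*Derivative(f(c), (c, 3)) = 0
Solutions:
 f(c) = C1 + Integral(C2*airyai(2^(2/3)*c*(-k)^(1/3)/2) + C3*airybi(2^(2/3)*c*(-k)^(1/3)/2), c)


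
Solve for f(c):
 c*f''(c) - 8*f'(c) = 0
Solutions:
 f(c) = C1 + C2*c^9


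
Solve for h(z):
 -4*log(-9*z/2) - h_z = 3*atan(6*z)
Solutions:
 h(z) = C1 - 4*z*log(-z) - 3*z*atan(6*z) - 8*z*log(3) + 4*z*log(2) + 4*z + log(36*z^2 + 1)/4


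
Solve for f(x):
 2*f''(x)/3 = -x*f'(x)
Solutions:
 f(x) = C1 + C2*erf(sqrt(3)*x/2)


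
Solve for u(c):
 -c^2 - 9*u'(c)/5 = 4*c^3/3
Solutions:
 u(c) = C1 - 5*c^4/27 - 5*c^3/27


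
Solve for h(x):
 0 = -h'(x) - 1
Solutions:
 h(x) = C1 - x


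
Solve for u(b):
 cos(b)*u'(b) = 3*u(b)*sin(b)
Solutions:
 u(b) = C1/cos(b)^3


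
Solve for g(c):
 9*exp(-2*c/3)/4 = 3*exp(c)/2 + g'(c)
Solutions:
 g(c) = C1 - 3*exp(c)/2 - 27*exp(-2*c/3)/8


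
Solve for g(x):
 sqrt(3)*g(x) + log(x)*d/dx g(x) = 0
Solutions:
 g(x) = C1*exp(-sqrt(3)*li(x))


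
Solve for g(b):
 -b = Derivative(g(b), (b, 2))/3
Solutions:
 g(b) = C1 + C2*b - b^3/2


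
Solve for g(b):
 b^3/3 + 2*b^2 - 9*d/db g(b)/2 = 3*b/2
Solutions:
 g(b) = C1 + b^4/54 + 4*b^3/27 - b^2/6


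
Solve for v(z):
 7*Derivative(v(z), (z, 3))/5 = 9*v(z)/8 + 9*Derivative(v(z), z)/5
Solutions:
 v(z) = C1*exp(-z*(8*3^(2/3)*98^(1/3)/(sqrt(5649) + 105)^(1/3) + 84^(1/3)*(sqrt(5649) + 105)^(1/3))/56)*sin(3^(1/6)*z*(-28^(1/3)*3^(2/3)*(sqrt(5649) + 105)^(1/3) + 24*98^(1/3)/(sqrt(5649) + 105)^(1/3))/56) + C2*exp(-z*(8*3^(2/3)*98^(1/3)/(sqrt(5649) + 105)^(1/3) + 84^(1/3)*(sqrt(5649) + 105)^(1/3))/56)*cos(3^(1/6)*z*(-28^(1/3)*3^(2/3)*(sqrt(5649) + 105)^(1/3) + 24*98^(1/3)/(sqrt(5649) + 105)^(1/3))/56) + C3*exp(z*(8*3^(2/3)*98^(1/3)/(sqrt(5649) + 105)^(1/3) + 84^(1/3)*(sqrt(5649) + 105)^(1/3))/28)


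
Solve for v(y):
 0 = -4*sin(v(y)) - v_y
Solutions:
 v(y) = -acos((-C1 - exp(8*y))/(C1 - exp(8*y))) + 2*pi
 v(y) = acos((-C1 - exp(8*y))/(C1 - exp(8*y)))


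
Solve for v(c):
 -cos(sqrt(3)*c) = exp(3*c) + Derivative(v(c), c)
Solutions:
 v(c) = C1 - exp(3*c)/3 - sqrt(3)*sin(sqrt(3)*c)/3


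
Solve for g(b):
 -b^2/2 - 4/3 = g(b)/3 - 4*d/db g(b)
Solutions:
 g(b) = C1*exp(b/12) - 3*b^2/2 - 36*b - 436


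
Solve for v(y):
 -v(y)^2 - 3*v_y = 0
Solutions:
 v(y) = 3/(C1 + y)


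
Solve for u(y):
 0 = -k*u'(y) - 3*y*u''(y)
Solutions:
 u(y) = C1 + y^(1 - re(k)/3)*(C2*sin(log(y)*Abs(im(k))/3) + C3*cos(log(y)*im(k)/3))


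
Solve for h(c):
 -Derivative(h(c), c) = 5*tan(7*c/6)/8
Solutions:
 h(c) = C1 + 15*log(cos(7*c/6))/28


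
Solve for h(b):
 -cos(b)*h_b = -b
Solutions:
 h(b) = C1 + Integral(b/cos(b), b)


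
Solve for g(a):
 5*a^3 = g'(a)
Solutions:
 g(a) = C1 + 5*a^4/4


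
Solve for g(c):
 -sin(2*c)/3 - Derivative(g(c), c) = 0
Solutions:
 g(c) = C1 + cos(2*c)/6


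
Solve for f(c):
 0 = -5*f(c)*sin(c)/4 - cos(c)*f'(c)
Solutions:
 f(c) = C1*cos(c)^(5/4)


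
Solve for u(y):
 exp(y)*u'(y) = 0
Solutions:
 u(y) = C1


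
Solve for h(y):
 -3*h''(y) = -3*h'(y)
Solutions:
 h(y) = C1 + C2*exp(y)


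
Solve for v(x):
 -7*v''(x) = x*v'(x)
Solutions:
 v(x) = C1 + C2*erf(sqrt(14)*x/14)


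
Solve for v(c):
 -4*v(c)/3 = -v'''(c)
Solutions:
 v(c) = C3*exp(6^(2/3)*c/3) + (C1*sin(2^(2/3)*3^(1/6)*c/2) + C2*cos(2^(2/3)*3^(1/6)*c/2))*exp(-6^(2/3)*c/6)


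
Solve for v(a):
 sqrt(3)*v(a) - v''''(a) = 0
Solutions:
 v(a) = C1*exp(-3^(1/8)*a) + C2*exp(3^(1/8)*a) + C3*sin(3^(1/8)*a) + C4*cos(3^(1/8)*a)


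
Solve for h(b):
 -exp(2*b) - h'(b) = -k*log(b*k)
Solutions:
 h(b) = C1 + b*k*log(b*k) - b*k - exp(2*b)/2


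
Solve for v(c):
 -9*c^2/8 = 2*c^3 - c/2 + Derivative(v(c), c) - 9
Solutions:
 v(c) = C1 - c^4/2 - 3*c^3/8 + c^2/4 + 9*c


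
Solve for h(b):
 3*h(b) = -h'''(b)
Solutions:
 h(b) = C3*exp(-3^(1/3)*b) + (C1*sin(3^(5/6)*b/2) + C2*cos(3^(5/6)*b/2))*exp(3^(1/3)*b/2)


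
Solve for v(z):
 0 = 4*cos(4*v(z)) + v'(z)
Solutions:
 v(z) = -asin((C1 + exp(32*z))/(C1 - exp(32*z)))/4 + pi/4
 v(z) = asin((C1 + exp(32*z))/(C1 - exp(32*z)))/4


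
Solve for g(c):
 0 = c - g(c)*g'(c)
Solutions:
 g(c) = -sqrt(C1 + c^2)
 g(c) = sqrt(C1 + c^2)


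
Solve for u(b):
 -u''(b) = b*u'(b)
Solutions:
 u(b) = C1 + C2*erf(sqrt(2)*b/2)


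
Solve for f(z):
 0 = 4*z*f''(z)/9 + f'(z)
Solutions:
 f(z) = C1 + C2/z^(5/4)


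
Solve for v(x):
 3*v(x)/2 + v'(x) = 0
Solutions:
 v(x) = C1*exp(-3*x/2)


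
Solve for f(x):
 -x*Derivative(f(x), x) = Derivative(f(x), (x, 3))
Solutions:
 f(x) = C1 + Integral(C2*airyai(-x) + C3*airybi(-x), x)


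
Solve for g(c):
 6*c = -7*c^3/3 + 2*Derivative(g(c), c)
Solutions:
 g(c) = C1 + 7*c^4/24 + 3*c^2/2


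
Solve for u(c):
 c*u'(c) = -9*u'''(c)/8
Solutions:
 u(c) = C1 + Integral(C2*airyai(-2*3^(1/3)*c/3) + C3*airybi(-2*3^(1/3)*c/3), c)


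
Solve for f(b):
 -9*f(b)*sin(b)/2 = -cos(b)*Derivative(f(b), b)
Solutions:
 f(b) = C1/cos(b)^(9/2)


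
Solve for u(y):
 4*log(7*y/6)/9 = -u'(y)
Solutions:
 u(y) = C1 - 4*y*log(y)/9 - 4*y*log(7)/9 + 4*y/9 + 4*y*log(6)/9


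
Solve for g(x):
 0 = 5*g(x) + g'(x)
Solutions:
 g(x) = C1*exp(-5*x)


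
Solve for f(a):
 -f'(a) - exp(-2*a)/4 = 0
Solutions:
 f(a) = C1 + exp(-2*a)/8


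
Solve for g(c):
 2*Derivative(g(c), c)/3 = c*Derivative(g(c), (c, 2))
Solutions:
 g(c) = C1 + C2*c^(5/3)


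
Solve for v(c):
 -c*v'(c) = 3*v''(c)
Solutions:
 v(c) = C1 + C2*erf(sqrt(6)*c/6)


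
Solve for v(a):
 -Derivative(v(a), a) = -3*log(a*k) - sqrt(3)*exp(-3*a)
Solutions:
 v(a) = C1 + 3*a*log(a*k) - 3*a - sqrt(3)*exp(-3*a)/3


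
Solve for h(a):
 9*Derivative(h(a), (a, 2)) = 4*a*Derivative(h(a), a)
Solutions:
 h(a) = C1 + C2*erfi(sqrt(2)*a/3)


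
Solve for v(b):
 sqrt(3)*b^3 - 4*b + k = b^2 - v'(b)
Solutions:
 v(b) = C1 - sqrt(3)*b^4/4 + b^3/3 + 2*b^2 - b*k


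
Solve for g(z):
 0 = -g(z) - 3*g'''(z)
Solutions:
 g(z) = C3*exp(-3^(2/3)*z/3) + (C1*sin(3^(1/6)*z/2) + C2*cos(3^(1/6)*z/2))*exp(3^(2/3)*z/6)


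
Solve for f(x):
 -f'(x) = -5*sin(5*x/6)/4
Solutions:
 f(x) = C1 - 3*cos(5*x/6)/2


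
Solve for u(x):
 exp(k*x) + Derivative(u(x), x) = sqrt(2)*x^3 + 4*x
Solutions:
 u(x) = C1 + sqrt(2)*x^4/4 + 2*x^2 - exp(k*x)/k


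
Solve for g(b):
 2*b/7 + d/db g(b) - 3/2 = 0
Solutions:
 g(b) = C1 - b^2/7 + 3*b/2


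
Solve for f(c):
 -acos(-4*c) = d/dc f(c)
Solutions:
 f(c) = C1 - c*acos(-4*c) - sqrt(1 - 16*c^2)/4


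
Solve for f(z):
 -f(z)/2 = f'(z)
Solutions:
 f(z) = C1*exp(-z/2)


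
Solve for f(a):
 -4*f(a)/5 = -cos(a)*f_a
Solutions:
 f(a) = C1*(sin(a) + 1)^(2/5)/(sin(a) - 1)^(2/5)


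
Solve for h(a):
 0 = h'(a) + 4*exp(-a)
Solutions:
 h(a) = C1 + 4*exp(-a)


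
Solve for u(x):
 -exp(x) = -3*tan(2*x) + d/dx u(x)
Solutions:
 u(x) = C1 - exp(x) - 3*log(cos(2*x))/2


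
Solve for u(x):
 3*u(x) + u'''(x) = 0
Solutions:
 u(x) = C3*exp(-3^(1/3)*x) + (C1*sin(3^(5/6)*x/2) + C2*cos(3^(5/6)*x/2))*exp(3^(1/3)*x/2)


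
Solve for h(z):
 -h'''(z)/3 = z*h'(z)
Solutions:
 h(z) = C1 + Integral(C2*airyai(-3^(1/3)*z) + C3*airybi(-3^(1/3)*z), z)


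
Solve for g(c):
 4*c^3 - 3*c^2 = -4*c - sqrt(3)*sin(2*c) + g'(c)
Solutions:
 g(c) = C1 + c^4 - c^3 + 2*c^2 - sqrt(3)*cos(2*c)/2


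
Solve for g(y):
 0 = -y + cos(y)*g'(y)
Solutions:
 g(y) = C1 + Integral(y/cos(y), y)


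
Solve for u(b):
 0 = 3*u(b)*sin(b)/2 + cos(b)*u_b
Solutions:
 u(b) = C1*cos(b)^(3/2)


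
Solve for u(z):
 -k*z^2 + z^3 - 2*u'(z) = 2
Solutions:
 u(z) = C1 - k*z^3/6 + z^4/8 - z


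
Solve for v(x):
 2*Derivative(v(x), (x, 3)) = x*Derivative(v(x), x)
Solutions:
 v(x) = C1 + Integral(C2*airyai(2^(2/3)*x/2) + C3*airybi(2^(2/3)*x/2), x)


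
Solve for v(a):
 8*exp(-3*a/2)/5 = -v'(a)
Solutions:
 v(a) = C1 + 16*exp(-3*a/2)/15


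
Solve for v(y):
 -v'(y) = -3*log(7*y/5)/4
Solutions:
 v(y) = C1 + 3*y*log(y)/4 - 3*y*log(5)/4 - 3*y/4 + 3*y*log(7)/4


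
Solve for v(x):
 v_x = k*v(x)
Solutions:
 v(x) = C1*exp(k*x)


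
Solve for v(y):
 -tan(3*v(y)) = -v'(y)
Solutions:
 v(y) = -asin(C1*exp(3*y))/3 + pi/3
 v(y) = asin(C1*exp(3*y))/3


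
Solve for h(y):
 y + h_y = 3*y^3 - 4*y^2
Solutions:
 h(y) = C1 + 3*y^4/4 - 4*y^3/3 - y^2/2


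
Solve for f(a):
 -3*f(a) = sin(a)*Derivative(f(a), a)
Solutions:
 f(a) = C1*(cos(a) + 1)^(3/2)/(cos(a) - 1)^(3/2)


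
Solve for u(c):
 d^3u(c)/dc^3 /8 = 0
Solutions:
 u(c) = C1 + C2*c + C3*c^2


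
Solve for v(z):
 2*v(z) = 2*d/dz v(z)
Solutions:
 v(z) = C1*exp(z)


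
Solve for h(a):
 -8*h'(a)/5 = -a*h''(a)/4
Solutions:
 h(a) = C1 + C2*a^(37/5)


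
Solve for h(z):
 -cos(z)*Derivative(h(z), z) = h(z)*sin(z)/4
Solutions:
 h(z) = C1*cos(z)^(1/4)


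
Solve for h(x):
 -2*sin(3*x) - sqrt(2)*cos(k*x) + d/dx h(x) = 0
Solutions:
 h(x) = C1 - 2*cos(3*x)/3 + sqrt(2)*sin(k*x)/k


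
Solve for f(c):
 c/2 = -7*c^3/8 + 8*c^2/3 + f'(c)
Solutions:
 f(c) = C1 + 7*c^4/32 - 8*c^3/9 + c^2/4


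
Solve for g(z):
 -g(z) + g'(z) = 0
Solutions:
 g(z) = C1*exp(z)


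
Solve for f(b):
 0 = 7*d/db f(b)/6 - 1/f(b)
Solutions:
 f(b) = -sqrt(C1 + 84*b)/7
 f(b) = sqrt(C1 + 84*b)/7


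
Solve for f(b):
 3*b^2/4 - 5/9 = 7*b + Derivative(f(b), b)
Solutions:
 f(b) = C1 + b^3/4 - 7*b^2/2 - 5*b/9


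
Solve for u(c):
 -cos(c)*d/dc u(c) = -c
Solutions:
 u(c) = C1 + Integral(c/cos(c), c)


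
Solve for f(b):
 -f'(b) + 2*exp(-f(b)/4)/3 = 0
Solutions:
 f(b) = 4*log(C1 + b/6)


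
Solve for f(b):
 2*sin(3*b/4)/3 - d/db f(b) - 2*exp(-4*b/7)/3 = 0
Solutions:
 f(b) = C1 - 8*cos(3*b/4)/9 + 7*exp(-4*b/7)/6


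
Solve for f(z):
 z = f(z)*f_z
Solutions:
 f(z) = -sqrt(C1 + z^2)
 f(z) = sqrt(C1 + z^2)


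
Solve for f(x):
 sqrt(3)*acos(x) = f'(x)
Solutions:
 f(x) = C1 + sqrt(3)*(x*acos(x) - sqrt(1 - x^2))


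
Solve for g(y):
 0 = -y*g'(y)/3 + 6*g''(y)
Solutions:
 g(y) = C1 + C2*erfi(y/6)


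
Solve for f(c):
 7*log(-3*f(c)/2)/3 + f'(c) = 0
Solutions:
 3*Integral(1/(log(-_y) - log(2) + log(3)), (_y, f(c)))/7 = C1 - c


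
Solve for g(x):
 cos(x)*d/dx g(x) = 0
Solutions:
 g(x) = C1


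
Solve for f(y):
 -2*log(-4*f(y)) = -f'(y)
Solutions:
 -Integral(1/(log(-_y) + 2*log(2)), (_y, f(y)))/2 = C1 - y


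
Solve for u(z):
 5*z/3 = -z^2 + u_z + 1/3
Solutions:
 u(z) = C1 + z^3/3 + 5*z^2/6 - z/3


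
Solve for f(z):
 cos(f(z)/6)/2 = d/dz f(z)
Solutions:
 -z/2 - 3*log(sin(f(z)/6) - 1) + 3*log(sin(f(z)/6) + 1) = C1


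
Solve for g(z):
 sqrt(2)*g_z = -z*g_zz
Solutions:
 g(z) = C1 + C2*z^(1 - sqrt(2))


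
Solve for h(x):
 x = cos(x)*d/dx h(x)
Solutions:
 h(x) = C1 + Integral(x/cos(x), x)


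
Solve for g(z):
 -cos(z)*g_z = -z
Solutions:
 g(z) = C1 + Integral(z/cos(z), z)


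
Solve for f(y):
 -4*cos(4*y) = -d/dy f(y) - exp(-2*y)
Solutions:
 f(y) = C1 + sin(4*y) + exp(-2*y)/2


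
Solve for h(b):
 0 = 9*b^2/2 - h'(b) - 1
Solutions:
 h(b) = C1 + 3*b^3/2 - b


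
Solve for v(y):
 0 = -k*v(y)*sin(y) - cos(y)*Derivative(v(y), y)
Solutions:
 v(y) = C1*exp(k*log(cos(y)))


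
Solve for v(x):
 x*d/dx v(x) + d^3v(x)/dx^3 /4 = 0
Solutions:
 v(x) = C1 + Integral(C2*airyai(-2^(2/3)*x) + C3*airybi(-2^(2/3)*x), x)


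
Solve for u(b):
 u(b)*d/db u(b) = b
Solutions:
 u(b) = -sqrt(C1 + b^2)
 u(b) = sqrt(C1 + b^2)


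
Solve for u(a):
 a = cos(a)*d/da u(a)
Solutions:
 u(a) = C1 + Integral(a/cos(a), a)


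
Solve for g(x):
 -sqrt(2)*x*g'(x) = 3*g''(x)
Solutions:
 g(x) = C1 + C2*erf(2^(3/4)*sqrt(3)*x/6)


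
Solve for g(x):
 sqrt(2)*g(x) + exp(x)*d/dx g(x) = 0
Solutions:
 g(x) = C1*exp(sqrt(2)*exp(-x))


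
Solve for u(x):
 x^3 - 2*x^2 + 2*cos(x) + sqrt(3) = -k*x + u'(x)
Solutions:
 u(x) = C1 + k*x^2/2 + x^4/4 - 2*x^3/3 + sqrt(3)*x + 2*sin(x)


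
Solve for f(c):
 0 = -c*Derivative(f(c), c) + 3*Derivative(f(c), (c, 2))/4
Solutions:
 f(c) = C1 + C2*erfi(sqrt(6)*c/3)


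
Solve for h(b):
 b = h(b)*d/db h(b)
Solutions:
 h(b) = -sqrt(C1 + b^2)
 h(b) = sqrt(C1 + b^2)


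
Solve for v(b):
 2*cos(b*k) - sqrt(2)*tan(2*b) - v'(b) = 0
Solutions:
 v(b) = C1 + 2*Piecewise((sin(b*k)/k, Ne(k, 0)), (b, True)) + sqrt(2)*log(cos(2*b))/2


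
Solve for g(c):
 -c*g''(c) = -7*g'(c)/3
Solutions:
 g(c) = C1 + C2*c^(10/3)


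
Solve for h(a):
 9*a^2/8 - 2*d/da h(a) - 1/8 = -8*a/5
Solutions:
 h(a) = C1 + 3*a^3/16 + 2*a^2/5 - a/16


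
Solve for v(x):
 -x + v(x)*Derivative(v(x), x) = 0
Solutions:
 v(x) = -sqrt(C1 + x^2)
 v(x) = sqrt(C1 + x^2)


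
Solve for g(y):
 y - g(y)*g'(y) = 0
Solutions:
 g(y) = -sqrt(C1 + y^2)
 g(y) = sqrt(C1 + y^2)


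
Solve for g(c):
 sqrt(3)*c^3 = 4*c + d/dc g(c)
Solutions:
 g(c) = C1 + sqrt(3)*c^4/4 - 2*c^2


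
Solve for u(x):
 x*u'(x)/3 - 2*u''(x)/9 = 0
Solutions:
 u(x) = C1 + C2*erfi(sqrt(3)*x/2)


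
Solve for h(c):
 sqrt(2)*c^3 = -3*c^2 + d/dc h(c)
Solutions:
 h(c) = C1 + sqrt(2)*c^4/4 + c^3


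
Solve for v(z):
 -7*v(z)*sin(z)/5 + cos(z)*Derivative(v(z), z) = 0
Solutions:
 v(z) = C1/cos(z)^(7/5)


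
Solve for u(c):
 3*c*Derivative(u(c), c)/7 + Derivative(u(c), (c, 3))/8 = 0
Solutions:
 u(c) = C1 + Integral(C2*airyai(-2*3^(1/3)*7^(2/3)*c/7) + C3*airybi(-2*3^(1/3)*7^(2/3)*c/7), c)


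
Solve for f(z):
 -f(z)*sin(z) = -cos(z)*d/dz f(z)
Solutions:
 f(z) = C1/cos(z)


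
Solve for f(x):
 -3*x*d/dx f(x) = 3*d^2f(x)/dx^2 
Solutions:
 f(x) = C1 + C2*erf(sqrt(2)*x/2)


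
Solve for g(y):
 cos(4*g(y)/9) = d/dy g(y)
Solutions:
 -y - 9*log(sin(4*g(y)/9) - 1)/8 + 9*log(sin(4*g(y)/9) + 1)/8 = C1


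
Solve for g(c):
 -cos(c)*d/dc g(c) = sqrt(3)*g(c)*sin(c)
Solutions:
 g(c) = C1*cos(c)^(sqrt(3))


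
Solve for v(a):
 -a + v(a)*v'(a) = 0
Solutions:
 v(a) = -sqrt(C1 + a^2)
 v(a) = sqrt(C1 + a^2)


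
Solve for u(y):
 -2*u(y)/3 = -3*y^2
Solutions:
 u(y) = 9*y^2/2


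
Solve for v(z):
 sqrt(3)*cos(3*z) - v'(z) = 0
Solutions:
 v(z) = C1 + sqrt(3)*sin(3*z)/3


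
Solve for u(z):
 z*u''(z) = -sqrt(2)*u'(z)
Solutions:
 u(z) = C1 + C2*z^(1 - sqrt(2))


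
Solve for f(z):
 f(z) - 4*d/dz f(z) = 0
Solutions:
 f(z) = C1*exp(z/4)


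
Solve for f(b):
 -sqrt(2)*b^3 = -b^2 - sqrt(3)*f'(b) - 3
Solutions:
 f(b) = C1 + sqrt(6)*b^4/12 - sqrt(3)*b^3/9 - sqrt(3)*b


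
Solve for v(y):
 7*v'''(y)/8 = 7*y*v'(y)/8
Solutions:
 v(y) = C1 + Integral(C2*airyai(y) + C3*airybi(y), y)


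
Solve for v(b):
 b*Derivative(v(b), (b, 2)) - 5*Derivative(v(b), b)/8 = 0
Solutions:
 v(b) = C1 + C2*b^(13/8)


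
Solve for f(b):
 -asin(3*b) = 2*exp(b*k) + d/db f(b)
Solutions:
 f(b) = C1 - b*asin(3*b) - sqrt(1 - 9*b^2)/3 - 2*Piecewise((exp(b*k)/k, Ne(k, 0)), (b, True))


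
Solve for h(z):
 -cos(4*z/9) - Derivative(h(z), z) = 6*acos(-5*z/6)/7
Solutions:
 h(z) = C1 - 6*z*acos(-5*z/6)/7 - 6*sqrt(36 - 25*z^2)/35 - 9*sin(4*z/9)/4


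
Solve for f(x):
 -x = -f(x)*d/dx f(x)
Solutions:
 f(x) = -sqrt(C1 + x^2)
 f(x) = sqrt(C1 + x^2)


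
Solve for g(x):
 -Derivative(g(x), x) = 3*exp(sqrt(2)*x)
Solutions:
 g(x) = C1 - 3*sqrt(2)*exp(sqrt(2)*x)/2


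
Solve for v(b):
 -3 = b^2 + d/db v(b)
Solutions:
 v(b) = C1 - b^3/3 - 3*b


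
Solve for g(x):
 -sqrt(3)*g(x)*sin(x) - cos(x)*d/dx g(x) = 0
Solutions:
 g(x) = C1*cos(x)^(sqrt(3))


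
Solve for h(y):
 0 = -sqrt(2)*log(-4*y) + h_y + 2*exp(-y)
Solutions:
 h(y) = C1 + sqrt(2)*y*log(-y) + sqrt(2)*y*(-1 + 2*log(2)) + 2*exp(-y)


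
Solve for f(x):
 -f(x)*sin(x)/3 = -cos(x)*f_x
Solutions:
 f(x) = C1/cos(x)^(1/3)


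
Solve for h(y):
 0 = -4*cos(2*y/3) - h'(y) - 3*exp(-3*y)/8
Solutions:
 h(y) = C1 - 6*sin(2*y/3) + exp(-3*y)/8


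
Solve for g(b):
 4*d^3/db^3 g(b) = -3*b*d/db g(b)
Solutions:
 g(b) = C1 + Integral(C2*airyai(-6^(1/3)*b/2) + C3*airybi(-6^(1/3)*b/2), b)


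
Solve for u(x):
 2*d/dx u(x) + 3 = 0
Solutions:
 u(x) = C1 - 3*x/2


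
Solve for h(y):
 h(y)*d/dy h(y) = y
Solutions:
 h(y) = -sqrt(C1 + y^2)
 h(y) = sqrt(C1 + y^2)


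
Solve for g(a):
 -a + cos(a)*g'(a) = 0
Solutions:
 g(a) = C1 + Integral(a/cos(a), a)


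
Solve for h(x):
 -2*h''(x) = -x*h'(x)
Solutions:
 h(x) = C1 + C2*erfi(x/2)


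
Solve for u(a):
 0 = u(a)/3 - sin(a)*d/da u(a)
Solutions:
 u(a) = C1*(cos(a) - 1)^(1/6)/(cos(a) + 1)^(1/6)


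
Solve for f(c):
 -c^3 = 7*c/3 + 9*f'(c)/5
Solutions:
 f(c) = C1 - 5*c^4/36 - 35*c^2/54


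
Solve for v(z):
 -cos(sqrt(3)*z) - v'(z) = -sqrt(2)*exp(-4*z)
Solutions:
 v(z) = C1 - sqrt(3)*sin(sqrt(3)*z)/3 - sqrt(2)*exp(-4*z)/4


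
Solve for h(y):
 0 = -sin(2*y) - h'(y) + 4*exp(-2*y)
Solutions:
 h(y) = C1 + cos(2*y)/2 - 2*exp(-2*y)


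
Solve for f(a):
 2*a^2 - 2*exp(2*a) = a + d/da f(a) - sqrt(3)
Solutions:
 f(a) = C1 + 2*a^3/3 - a^2/2 + sqrt(3)*a - exp(2*a)


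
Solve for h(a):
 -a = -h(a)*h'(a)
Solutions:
 h(a) = -sqrt(C1 + a^2)
 h(a) = sqrt(C1 + a^2)


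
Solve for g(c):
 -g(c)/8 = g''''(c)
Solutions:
 g(c) = (C1*sin(2^(3/4)*c/4) + C2*cos(2^(3/4)*c/4))*exp(-2^(3/4)*c/4) + (C3*sin(2^(3/4)*c/4) + C4*cos(2^(3/4)*c/4))*exp(2^(3/4)*c/4)


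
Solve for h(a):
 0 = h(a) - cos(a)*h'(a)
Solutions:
 h(a) = C1*sqrt(sin(a) + 1)/sqrt(sin(a) - 1)


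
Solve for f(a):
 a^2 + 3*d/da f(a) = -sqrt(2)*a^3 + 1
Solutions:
 f(a) = C1 - sqrt(2)*a^4/12 - a^3/9 + a/3


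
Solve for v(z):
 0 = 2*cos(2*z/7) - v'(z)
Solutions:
 v(z) = C1 + 7*sin(2*z/7)


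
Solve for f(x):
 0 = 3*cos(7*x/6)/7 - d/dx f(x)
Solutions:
 f(x) = C1 + 18*sin(7*x/6)/49


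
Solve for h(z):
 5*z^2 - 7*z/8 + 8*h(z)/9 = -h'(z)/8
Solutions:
 h(z) = C1*exp(-64*z/9) - 45*z^2/8 + 657*z/256 - 5913/16384


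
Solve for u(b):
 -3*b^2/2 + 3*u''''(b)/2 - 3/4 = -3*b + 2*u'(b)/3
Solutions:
 u(b) = C1 + C4*exp(2^(2/3)*3^(1/3)*b/3) - 3*b^3/4 + 9*b^2/4 - 9*b/8 + (C2*sin(2^(2/3)*3^(5/6)*b/6) + C3*cos(2^(2/3)*3^(5/6)*b/6))*exp(-2^(2/3)*3^(1/3)*b/6)


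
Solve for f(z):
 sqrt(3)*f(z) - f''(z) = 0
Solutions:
 f(z) = C1*exp(-3^(1/4)*z) + C2*exp(3^(1/4)*z)


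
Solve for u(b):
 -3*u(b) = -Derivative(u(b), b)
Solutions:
 u(b) = C1*exp(3*b)


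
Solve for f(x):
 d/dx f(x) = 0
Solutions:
 f(x) = C1


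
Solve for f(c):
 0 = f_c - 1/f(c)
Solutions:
 f(c) = -sqrt(C1 + 2*c)
 f(c) = sqrt(C1 + 2*c)


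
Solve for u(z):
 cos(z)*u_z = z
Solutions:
 u(z) = C1 + Integral(z/cos(z), z)


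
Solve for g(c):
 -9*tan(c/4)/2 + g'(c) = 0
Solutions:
 g(c) = C1 - 18*log(cos(c/4))


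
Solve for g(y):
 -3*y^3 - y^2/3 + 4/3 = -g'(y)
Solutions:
 g(y) = C1 + 3*y^4/4 + y^3/9 - 4*y/3


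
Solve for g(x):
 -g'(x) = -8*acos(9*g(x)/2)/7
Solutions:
 Integral(1/acos(9*_y/2), (_y, g(x))) = C1 + 8*x/7


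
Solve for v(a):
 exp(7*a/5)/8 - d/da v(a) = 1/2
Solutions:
 v(a) = C1 - a/2 + 5*exp(7*a/5)/56


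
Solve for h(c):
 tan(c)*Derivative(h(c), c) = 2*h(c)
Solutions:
 h(c) = C1*sin(c)^2


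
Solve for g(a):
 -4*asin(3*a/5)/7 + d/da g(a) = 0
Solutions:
 g(a) = C1 + 4*a*asin(3*a/5)/7 + 4*sqrt(25 - 9*a^2)/21


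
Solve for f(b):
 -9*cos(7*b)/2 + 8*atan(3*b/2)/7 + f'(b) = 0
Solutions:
 f(b) = C1 - 8*b*atan(3*b/2)/7 + 8*log(9*b^2 + 4)/21 + 9*sin(7*b)/14


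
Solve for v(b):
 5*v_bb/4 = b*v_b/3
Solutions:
 v(b) = C1 + C2*erfi(sqrt(30)*b/15)


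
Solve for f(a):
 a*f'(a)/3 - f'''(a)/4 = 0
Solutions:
 f(a) = C1 + Integral(C2*airyai(6^(2/3)*a/3) + C3*airybi(6^(2/3)*a/3), a)


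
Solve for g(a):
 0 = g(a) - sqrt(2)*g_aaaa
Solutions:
 g(a) = C1*exp(-2^(7/8)*a/2) + C2*exp(2^(7/8)*a/2) + C3*sin(2^(7/8)*a/2) + C4*cos(2^(7/8)*a/2)


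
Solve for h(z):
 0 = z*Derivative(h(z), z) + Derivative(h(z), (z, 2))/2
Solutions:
 h(z) = C1 + C2*erf(z)


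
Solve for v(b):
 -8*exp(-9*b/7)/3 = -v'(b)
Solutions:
 v(b) = C1 - 56*exp(-9*b/7)/27


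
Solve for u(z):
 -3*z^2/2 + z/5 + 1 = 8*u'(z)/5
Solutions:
 u(z) = C1 - 5*z^3/16 + z^2/16 + 5*z/8


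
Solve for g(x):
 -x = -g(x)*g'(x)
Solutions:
 g(x) = -sqrt(C1 + x^2)
 g(x) = sqrt(C1 + x^2)


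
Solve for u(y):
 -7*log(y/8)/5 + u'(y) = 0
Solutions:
 u(y) = C1 + 7*y*log(y)/5 - 21*y*log(2)/5 - 7*y/5


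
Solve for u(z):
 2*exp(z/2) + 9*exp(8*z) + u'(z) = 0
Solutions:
 u(z) = C1 - 4*exp(z/2) - 9*exp(8*z)/8


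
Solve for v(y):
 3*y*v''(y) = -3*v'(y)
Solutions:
 v(y) = C1 + C2*log(y)


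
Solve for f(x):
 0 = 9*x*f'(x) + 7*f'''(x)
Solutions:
 f(x) = C1 + Integral(C2*airyai(-21^(2/3)*x/7) + C3*airybi(-21^(2/3)*x/7), x)


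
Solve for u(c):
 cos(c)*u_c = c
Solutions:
 u(c) = C1 + Integral(c/cos(c), c)


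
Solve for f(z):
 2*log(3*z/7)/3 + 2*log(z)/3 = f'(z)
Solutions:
 f(z) = C1 + 4*z*log(z)/3 - 4*z/3 - 2*z*log(7)/3 + 2*z*log(3)/3


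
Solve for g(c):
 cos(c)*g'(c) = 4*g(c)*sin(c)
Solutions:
 g(c) = C1/cos(c)^4


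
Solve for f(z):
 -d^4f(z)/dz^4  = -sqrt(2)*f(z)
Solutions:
 f(z) = C1*exp(-2^(1/8)*z) + C2*exp(2^(1/8)*z) + C3*sin(2^(1/8)*z) + C4*cos(2^(1/8)*z)


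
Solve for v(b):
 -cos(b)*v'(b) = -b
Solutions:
 v(b) = C1 + Integral(b/cos(b), b)


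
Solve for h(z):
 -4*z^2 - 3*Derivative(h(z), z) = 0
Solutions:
 h(z) = C1 - 4*z^3/9


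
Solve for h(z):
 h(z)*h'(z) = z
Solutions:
 h(z) = -sqrt(C1 + z^2)
 h(z) = sqrt(C1 + z^2)


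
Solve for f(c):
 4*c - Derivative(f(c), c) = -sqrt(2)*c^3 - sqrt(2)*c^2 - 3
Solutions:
 f(c) = C1 + sqrt(2)*c^4/4 + sqrt(2)*c^3/3 + 2*c^2 + 3*c


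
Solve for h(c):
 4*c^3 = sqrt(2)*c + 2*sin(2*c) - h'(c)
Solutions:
 h(c) = C1 - c^4 + sqrt(2)*c^2/2 - cos(2*c)


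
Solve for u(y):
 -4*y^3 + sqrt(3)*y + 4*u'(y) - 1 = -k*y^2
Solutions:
 u(y) = C1 - k*y^3/12 + y^4/4 - sqrt(3)*y^2/8 + y/4


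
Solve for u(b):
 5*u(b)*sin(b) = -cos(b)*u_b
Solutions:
 u(b) = C1*cos(b)^5


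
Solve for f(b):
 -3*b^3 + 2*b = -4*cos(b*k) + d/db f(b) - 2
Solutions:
 f(b) = C1 - 3*b^4/4 + b^2 + 2*b + 4*sin(b*k)/k


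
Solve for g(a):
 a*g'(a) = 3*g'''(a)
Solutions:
 g(a) = C1 + Integral(C2*airyai(3^(2/3)*a/3) + C3*airybi(3^(2/3)*a/3), a)


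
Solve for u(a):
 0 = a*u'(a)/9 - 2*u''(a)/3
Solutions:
 u(a) = C1 + C2*erfi(sqrt(3)*a/6)


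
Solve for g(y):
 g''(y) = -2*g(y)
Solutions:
 g(y) = C1*sin(sqrt(2)*y) + C2*cos(sqrt(2)*y)


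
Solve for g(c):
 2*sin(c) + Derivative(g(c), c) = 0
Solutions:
 g(c) = C1 + 2*cos(c)


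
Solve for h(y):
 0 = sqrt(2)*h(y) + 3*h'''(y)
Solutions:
 h(y) = C3*exp(-2^(1/6)*3^(2/3)*y/3) + (C1*sin(6^(1/6)*y/2) + C2*cos(6^(1/6)*y/2))*exp(2^(1/6)*3^(2/3)*y/6)


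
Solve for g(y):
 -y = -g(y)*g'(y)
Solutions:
 g(y) = -sqrt(C1 + y^2)
 g(y) = sqrt(C1 + y^2)


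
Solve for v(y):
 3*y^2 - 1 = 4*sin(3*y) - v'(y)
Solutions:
 v(y) = C1 - y^3 + y - 4*cos(3*y)/3


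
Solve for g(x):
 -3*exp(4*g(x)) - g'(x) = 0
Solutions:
 g(x) = log(-I*(1/(C1 + 12*x))^(1/4))
 g(x) = log(I*(1/(C1 + 12*x))^(1/4))
 g(x) = log(-(1/(C1 + 12*x))^(1/4))
 g(x) = log(1/(C1 + 12*x))/4


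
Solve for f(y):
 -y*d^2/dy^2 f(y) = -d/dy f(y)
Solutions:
 f(y) = C1 + C2*y^2


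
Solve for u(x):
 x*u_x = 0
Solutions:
 u(x) = C1


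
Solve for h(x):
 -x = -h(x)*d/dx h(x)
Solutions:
 h(x) = -sqrt(C1 + x^2)
 h(x) = sqrt(C1 + x^2)


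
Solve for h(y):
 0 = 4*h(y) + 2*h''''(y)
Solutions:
 h(y) = (C1*sin(2^(3/4)*y/2) + C2*cos(2^(3/4)*y/2))*exp(-2^(3/4)*y/2) + (C3*sin(2^(3/4)*y/2) + C4*cos(2^(3/4)*y/2))*exp(2^(3/4)*y/2)


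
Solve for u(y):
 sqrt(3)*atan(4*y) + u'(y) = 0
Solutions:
 u(y) = C1 - sqrt(3)*(y*atan(4*y) - log(16*y^2 + 1)/8)


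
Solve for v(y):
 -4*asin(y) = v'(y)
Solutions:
 v(y) = C1 - 4*y*asin(y) - 4*sqrt(1 - y^2)


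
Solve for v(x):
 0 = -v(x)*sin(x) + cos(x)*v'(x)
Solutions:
 v(x) = C1/cos(x)


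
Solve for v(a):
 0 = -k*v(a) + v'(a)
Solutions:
 v(a) = C1*exp(a*k)


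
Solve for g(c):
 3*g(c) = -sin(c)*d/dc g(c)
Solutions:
 g(c) = C1*(cos(c) + 1)^(3/2)/(cos(c) - 1)^(3/2)


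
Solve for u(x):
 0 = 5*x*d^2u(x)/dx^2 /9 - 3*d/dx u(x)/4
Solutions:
 u(x) = C1 + C2*x^(47/20)


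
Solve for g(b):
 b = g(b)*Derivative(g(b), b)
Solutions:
 g(b) = -sqrt(C1 + b^2)
 g(b) = sqrt(C1 + b^2)


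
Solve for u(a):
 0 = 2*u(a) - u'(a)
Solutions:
 u(a) = C1*exp(2*a)


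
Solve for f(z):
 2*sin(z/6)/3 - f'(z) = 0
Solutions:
 f(z) = C1 - 4*cos(z/6)


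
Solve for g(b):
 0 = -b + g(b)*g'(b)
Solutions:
 g(b) = -sqrt(C1 + b^2)
 g(b) = sqrt(C1 + b^2)


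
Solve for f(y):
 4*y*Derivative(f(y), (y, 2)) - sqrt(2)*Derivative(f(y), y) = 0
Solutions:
 f(y) = C1 + C2*y^(sqrt(2)/4 + 1)


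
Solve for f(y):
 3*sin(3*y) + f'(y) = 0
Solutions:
 f(y) = C1 + cos(3*y)


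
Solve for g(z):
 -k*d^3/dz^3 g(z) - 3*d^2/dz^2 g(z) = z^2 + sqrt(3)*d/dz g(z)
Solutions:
 g(z) = C1 + C2*exp(z*(sqrt(-4*sqrt(3)*k + 9) - 3)/(2*k)) + C3*exp(-z*(sqrt(-4*sqrt(3)*k + 9) + 3)/(2*k)) + 2*k*z/3 - sqrt(3)*z^3/9 + z^2 - 2*sqrt(3)*z


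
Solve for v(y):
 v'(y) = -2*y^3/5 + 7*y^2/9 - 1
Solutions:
 v(y) = C1 - y^4/10 + 7*y^3/27 - y


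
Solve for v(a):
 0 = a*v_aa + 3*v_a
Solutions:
 v(a) = C1 + C2/a^2


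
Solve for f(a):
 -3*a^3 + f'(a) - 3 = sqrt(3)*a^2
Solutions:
 f(a) = C1 + 3*a^4/4 + sqrt(3)*a^3/3 + 3*a


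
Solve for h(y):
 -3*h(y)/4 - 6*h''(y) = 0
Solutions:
 h(y) = C1*sin(sqrt(2)*y/4) + C2*cos(sqrt(2)*y/4)


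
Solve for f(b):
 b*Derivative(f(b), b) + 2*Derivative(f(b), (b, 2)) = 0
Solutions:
 f(b) = C1 + C2*erf(b/2)


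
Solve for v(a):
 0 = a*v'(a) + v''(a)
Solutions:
 v(a) = C1 + C2*erf(sqrt(2)*a/2)


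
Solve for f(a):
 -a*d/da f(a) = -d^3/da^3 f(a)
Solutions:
 f(a) = C1 + Integral(C2*airyai(a) + C3*airybi(a), a)


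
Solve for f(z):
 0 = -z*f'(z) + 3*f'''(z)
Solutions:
 f(z) = C1 + Integral(C2*airyai(3^(2/3)*z/3) + C3*airybi(3^(2/3)*z/3), z)


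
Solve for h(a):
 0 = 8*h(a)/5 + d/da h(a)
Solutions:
 h(a) = C1*exp(-8*a/5)


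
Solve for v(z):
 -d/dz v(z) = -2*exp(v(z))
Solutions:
 v(z) = log(-1/(C1 + 2*z))


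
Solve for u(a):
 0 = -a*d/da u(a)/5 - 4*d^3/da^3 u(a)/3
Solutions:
 u(a) = C1 + Integral(C2*airyai(-150^(1/3)*a/10) + C3*airybi(-150^(1/3)*a/10), a)


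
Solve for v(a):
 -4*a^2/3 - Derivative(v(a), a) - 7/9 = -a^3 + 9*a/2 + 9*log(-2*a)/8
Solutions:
 v(a) = C1 + a^4/4 - 4*a^3/9 - 9*a^2/4 - 9*a*log(-a)/8 + a*(25 - 81*log(2))/72


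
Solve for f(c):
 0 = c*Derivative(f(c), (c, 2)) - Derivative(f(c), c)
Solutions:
 f(c) = C1 + C2*c^2


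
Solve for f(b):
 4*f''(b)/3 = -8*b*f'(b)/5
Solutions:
 f(b) = C1 + C2*erf(sqrt(15)*b/5)


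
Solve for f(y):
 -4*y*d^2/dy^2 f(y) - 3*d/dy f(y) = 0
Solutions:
 f(y) = C1 + C2*y^(1/4)


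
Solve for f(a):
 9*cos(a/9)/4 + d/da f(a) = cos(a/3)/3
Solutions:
 f(a) = C1 - 81*sin(a/9)/4 + sin(a/3)


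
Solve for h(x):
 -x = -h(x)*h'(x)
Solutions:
 h(x) = -sqrt(C1 + x^2)
 h(x) = sqrt(C1 + x^2)


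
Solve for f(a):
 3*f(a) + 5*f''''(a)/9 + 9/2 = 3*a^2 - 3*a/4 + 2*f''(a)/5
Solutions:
 f(a) = a^2 - a/4 + (C1*sin(15^(3/4)*a*sin(atan(sqrt(366)/3)/2)/5) + C2*cos(15^(3/4)*a*sin(atan(sqrt(366)/3)/2)/5))*exp(-15^(3/4)*a*cos(atan(sqrt(366)/3)/2)/5) + (C3*sin(15^(3/4)*a*sin(atan(sqrt(366)/3)/2)/5) + C4*cos(15^(3/4)*a*sin(atan(sqrt(366)/3)/2)/5))*exp(15^(3/4)*a*cos(atan(sqrt(366)/3)/2)/5) - 37/30


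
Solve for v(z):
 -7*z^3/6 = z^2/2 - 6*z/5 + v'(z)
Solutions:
 v(z) = C1 - 7*z^4/24 - z^3/6 + 3*z^2/5


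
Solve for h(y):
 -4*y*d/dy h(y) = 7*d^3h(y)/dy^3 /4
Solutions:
 h(y) = C1 + Integral(C2*airyai(-2*2^(1/3)*7^(2/3)*y/7) + C3*airybi(-2*2^(1/3)*7^(2/3)*y/7), y)


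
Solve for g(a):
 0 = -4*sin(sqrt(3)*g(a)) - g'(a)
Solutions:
 g(a) = sqrt(3)*(-acos((-exp(2*sqrt(3)*C1) - exp(8*sqrt(3)*a))/(exp(2*sqrt(3)*C1) - exp(8*sqrt(3)*a))) + 2*pi)/3
 g(a) = sqrt(3)*acos((-exp(2*sqrt(3)*C1) - exp(8*sqrt(3)*a))/(exp(2*sqrt(3)*C1) - exp(8*sqrt(3)*a)))/3


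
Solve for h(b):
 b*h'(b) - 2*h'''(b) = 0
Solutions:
 h(b) = C1 + Integral(C2*airyai(2^(2/3)*b/2) + C3*airybi(2^(2/3)*b/2), b)


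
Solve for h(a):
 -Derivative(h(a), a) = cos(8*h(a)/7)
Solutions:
 a - 7*log(sin(8*h(a)/7) - 1)/16 + 7*log(sin(8*h(a)/7) + 1)/16 = C1


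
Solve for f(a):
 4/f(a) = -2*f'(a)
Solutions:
 f(a) = -sqrt(C1 - 4*a)
 f(a) = sqrt(C1 - 4*a)


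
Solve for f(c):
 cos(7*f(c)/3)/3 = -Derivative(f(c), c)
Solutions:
 c/3 - 3*log(sin(7*f(c)/3) - 1)/14 + 3*log(sin(7*f(c)/3) + 1)/14 = C1


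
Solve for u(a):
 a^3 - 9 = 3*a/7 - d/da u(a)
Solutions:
 u(a) = C1 - a^4/4 + 3*a^2/14 + 9*a


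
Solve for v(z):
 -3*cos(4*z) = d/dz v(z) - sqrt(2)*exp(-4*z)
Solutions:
 v(z) = C1 - 3*sin(4*z)/4 - sqrt(2)*exp(-4*z)/4


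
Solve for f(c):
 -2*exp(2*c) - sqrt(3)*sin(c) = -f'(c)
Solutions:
 f(c) = C1 + exp(2*c) - sqrt(3)*cos(c)


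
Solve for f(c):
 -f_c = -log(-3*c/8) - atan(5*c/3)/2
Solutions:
 f(c) = C1 + c*log(-c) + c*atan(5*c/3)/2 - 3*c*log(2) - c + c*log(3) - 3*log(25*c^2 + 9)/20


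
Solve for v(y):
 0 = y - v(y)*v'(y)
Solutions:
 v(y) = -sqrt(C1 + y^2)
 v(y) = sqrt(C1 + y^2)


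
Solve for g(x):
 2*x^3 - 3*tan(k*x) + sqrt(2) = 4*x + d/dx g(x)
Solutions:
 g(x) = C1 + x^4/2 - 2*x^2 + sqrt(2)*x - 3*Piecewise((-log(cos(k*x))/k, Ne(k, 0)), (0, True))


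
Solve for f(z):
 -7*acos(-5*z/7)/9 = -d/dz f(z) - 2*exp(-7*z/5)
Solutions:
 f(z) = C1 + 7*z*acos(-5*z/7)/9 + 7*sqrt(49 - 25*z^2)/45 + 10*exp(-7*z/5)/7


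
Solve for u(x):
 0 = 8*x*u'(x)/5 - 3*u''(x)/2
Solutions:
 u(x) = C1 + C2*erfi(2*sqrt(30)*x/15)


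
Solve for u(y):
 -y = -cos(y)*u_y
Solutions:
 u(y) = C1 + Integral(y/cos(y), y)


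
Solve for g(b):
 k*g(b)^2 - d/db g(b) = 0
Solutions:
 g(b) = -1/(C1 + b*k)


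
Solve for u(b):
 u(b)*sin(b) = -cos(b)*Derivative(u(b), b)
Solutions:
 u(b) = C1*cos(b)


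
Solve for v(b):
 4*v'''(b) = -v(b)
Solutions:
 v(b) = C3*exp(-2^(1/3)*b/2) + (C1*sin(2^(1/3)*sqrt(3)*b/4) + C2*cos(2^(1/3)*sqrt(3)*b/4))*exp(2^(1/3)*b/4)


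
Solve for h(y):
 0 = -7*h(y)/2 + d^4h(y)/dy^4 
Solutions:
 h(y) = C1*exp(-2^(3/4)*7^(1/4)*y/2) + C2*exp(2^(3/4)*7^(1/4)*y/2) + C3*sin(2^(3/4)*7^(1/4)*y/2) + C4*cos(2^(3/4)*7^(1/4)*y/2)


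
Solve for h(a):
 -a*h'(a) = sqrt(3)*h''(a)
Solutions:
 h(a) = C1 + C2*erf(sqrt(2)*3^(3/4)*a/6)


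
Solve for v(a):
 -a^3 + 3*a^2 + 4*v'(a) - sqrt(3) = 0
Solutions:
 v(a) = C1 + a^4/16 - a^3/4 + sqrt(3)*a/4


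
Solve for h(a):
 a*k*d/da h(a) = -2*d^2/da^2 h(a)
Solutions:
 h(a) = Piecewise((-sqrt(pi)*C1*erf(a*sqrt(k)/2)/sqrt(k) - C2, (k > 0) | (k < 0)), (-C1*a - C2, True))


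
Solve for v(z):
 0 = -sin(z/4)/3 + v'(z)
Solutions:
 v(z) = C1 - 4*cos(z/4)/3


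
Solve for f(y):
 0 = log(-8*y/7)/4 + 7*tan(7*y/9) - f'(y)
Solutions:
 f(y) = C1 + y*log(-y)/4 - y*log(7) - y/4 + 3*y*log(14)/4 - 9*log(cos(7*y/9))


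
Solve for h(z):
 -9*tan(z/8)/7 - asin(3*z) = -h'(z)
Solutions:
 h(z) = C1 + z*asin(3*z) + sqrt(1 - 9*z^2)/3 - 72*log(cos(z/8))/7


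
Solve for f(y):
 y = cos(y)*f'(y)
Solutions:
 f(y) = C1 + Integral(y/cos(y), y)


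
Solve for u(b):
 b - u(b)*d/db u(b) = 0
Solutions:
 u(b) = -sqrt(C1 + b^2)
 u(b) = sqrt(C1 + b^2)


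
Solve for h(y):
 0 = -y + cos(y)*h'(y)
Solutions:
 h(y) = C1 + Integral(y/cos(y), y)


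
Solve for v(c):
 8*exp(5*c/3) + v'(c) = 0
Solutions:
 v(c) = C1 - 24*exp(5*c/3)/5


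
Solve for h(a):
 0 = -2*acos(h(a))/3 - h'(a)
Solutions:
 Integral(1/acos(_y), (_y, h(a))) = C1 - 2*a/3


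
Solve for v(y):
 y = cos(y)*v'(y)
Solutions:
 v(y) = C1 + Integral(y/cos(y), y)


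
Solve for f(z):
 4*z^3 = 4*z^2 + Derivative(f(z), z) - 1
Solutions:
 f(z) = C1 + z^4 - 4*z^3/3 + z


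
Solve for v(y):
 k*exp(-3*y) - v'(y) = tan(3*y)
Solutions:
 v(y) = C1 - k*exp(-3*y)/3 - log(tan(3*y)^2 + 1)/6


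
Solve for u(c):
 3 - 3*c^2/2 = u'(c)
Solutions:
 u(c) = C1 - c^3/2 + 3*c


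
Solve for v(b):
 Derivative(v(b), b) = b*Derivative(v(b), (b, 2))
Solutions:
 v(b) = C1 + C2*b^2


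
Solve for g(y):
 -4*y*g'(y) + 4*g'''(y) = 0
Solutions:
 g(y) = C1 + Integral(C2*airyai(y) + C3*airybi(y), y)


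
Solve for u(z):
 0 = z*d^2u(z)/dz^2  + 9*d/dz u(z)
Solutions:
 u(z) = C1 + C2/z^8


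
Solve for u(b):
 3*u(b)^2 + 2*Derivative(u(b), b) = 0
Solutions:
 u(b) = 2/(C1 + 3*b)


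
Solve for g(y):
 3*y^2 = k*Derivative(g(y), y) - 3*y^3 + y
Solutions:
 g(y) = C1 + 3*y^4/(4*k) + y^3/k - y^2/(2*k)


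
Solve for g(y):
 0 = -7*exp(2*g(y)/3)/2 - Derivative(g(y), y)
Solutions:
 g(y) = 3*log(-sqrt(-1/(C1 - 7*y))) + 3*log(3)/2
 g(y) = 3*log(-1/(C1 - 7*y))/2 + 3*log(3)/2


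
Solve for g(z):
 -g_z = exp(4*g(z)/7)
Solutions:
 g(z) = 7*log(-(1/(C1 + 4*z))^(1/4)) + 7*log(7)/4
 g(z) = 7*log(1/(C1 + 4*z))/4 + 7*log(7)/4
 g(z) = 7*log(-I*(1/(C1 + 4*z))^(1/4)) + 7*log(7)/4
 g(z) = 7*log(I*(1/(C1 + 4*z))^(1/4)) + 7*log(7)/4
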